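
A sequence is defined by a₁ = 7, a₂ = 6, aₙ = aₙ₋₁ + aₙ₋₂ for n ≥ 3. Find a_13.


Computing iteratively: 7, 6, 13, 19, 32, 51, 83, 134, 217, 351, 568, 919, ...
a_13 = 1487

a_13 = 1487


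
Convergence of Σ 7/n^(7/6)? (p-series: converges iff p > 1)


p-series test: Σ c/n^p converges if p > 1, diverges if p ≤ 1 (constant c > 0 doesn't affect convergence).
p = 7/6
7/6 > 1 → CONVERGES

Converges (p = 7/6 > 1)


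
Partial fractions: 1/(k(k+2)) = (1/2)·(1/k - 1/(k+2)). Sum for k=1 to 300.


1/(k(k+2)) = (1/2)·(1/k - 1/(k+2)) (partial fractions)
Telescoping: Σ = (1/2)·(1 + 1/2 - 1/301 - 1/302) = 67875/90902

Sum = 67875/90902


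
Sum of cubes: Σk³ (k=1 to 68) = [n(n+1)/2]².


n(n+1)/2 = 68×69/2 = 2346
Σk³ = 2346² = 5503716

Σk³ = 5503716


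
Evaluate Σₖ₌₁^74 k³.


n(n+1)/2 = 74×75/2 = 2775
Σk³ = 2775² = 7700625

Σk³ = 7700625


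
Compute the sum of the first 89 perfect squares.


n = 89
n(n+1)(2n+1)/6 = 89×90×179/6
= 1433790/6 = 238965

Σk² = 238965


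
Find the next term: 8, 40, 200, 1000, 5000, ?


Pattern: geometric (r=5)
Terms: 8, 40, 200, 1000, 5000
Next term = 25000

Next term = 25000


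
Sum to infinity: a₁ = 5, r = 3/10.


S∞ = a₁/(1-r) = 5/(1 - 3/10)
= 5/(7/10)
= 50/7

S∞ = 50/7


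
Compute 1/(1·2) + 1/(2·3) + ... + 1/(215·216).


1/(k(k+1)) = 1/k - 1/(k+1) (partial fractions)
Telescoping: Σ = 1 - 1/216 = 215/216

Sum = 215/216


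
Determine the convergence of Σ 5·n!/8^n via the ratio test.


aₙ = 5·n!/8^n
a_{n+1}/aₙ = (n+1)!/8^(n+1) × 8^n/n!  (constant 5 cancels)
= (n+1)/8
L = lim(n→∞) (n+1)/8 = ∞
L > 1 → series DIVERGES

Diverges (ratio test: L = ∞ > 1)


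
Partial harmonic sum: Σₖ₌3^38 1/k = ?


Σₖ₌3^38 1/k = 1/3 + 1/4 + 1/5 + ... + 1/38
= 1324999407147433/485721041551200
≈ 2.7279

Sum = 1324999407147433/485721041551200 ≈ 2.7279


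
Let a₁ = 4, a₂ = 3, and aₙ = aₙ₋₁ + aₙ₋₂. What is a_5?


Computing iteratively: 4, 3, 7, 10, 17
a_5 = 17

a_5 = 17


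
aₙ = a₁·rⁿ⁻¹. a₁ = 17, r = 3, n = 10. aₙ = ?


aₙ = a₁·r^(n-1)
= 17×3^9
= 17×19683
= 334611

a_10 = 334611


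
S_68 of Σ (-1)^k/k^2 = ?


S = -1 + 1/4 - 1/9 + 1/16 - 1/25 + 1/36 - 1/49 + 1/64 ± ...
= -0.8224
(Full series converges to -π²/12 ≈ -0.8225)

S_68 = -0.8224


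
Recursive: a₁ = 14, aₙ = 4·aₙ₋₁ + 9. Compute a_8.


Computing step by step:
a_1 = 14
a_2 = 65
a_3 = 269
a_4 = 1085
a_5 = 4349
a_6 = 17405
a_7 = 69629
a_8 = 278525


a_8 = 278525


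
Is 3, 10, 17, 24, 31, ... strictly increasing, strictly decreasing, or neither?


Differences: 7, 7, 7, 7
All differences > 0 → strictly INCREASING

Monotonically increasing


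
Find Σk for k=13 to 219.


Σₖ₌13^219 k = Σₖ₌₁^219 k − Σₖ₌₁^12 k
= 219·220/2 − 12·13/2
= 24090 − 78 = 24012

Σk = 24012


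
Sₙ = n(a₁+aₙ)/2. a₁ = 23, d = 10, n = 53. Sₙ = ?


aₙ = 23 + (53-1)×10 = 543
Sₙ = n(a₁+aₙ)/2 = 53×(23+543)/2
= 53×566/2 = 14999

S_53 = 14999


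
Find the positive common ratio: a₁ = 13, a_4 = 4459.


r^(n-1) = aₙ/a₁
r^3 = 4459/13 = 343
r = 343^(1/3)
= 7

r = 7


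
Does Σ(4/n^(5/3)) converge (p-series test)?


p-series test: Σ c/n^p converges if p > 1, diverges if p ≤ 1 (constant c > 0 doesn't affect convergence).
p = 5/3
5/3 > 1 → CONVERGES

Converges (p = 5/3 > 1)


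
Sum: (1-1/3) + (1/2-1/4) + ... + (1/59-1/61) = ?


Telescoping with gap 2: two head and two tail terms survive.
= (1 + 1/2) - (1/60 + 1/61)
= 3/2 - 1/60 - 1/61 = 5369/3660

Sum = 5369/3660


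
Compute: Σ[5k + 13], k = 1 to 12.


Σ(5k+13) = 5·Σk + 13·n
= 5·78 + 13·12
= 390 + 156 = 546

Σ = 546


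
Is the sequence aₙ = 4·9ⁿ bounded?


aₙ = 4·9ⁿ → as n→∞, aₙ→∞ (since base 9 > 1)
No finite upper bound exists
The sequence is UNBOUNDED

Unbounded (aₙ → ∞ as n → ∞)


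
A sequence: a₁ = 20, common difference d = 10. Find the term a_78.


aₙ = a₁ + (n-1)d
= 20 + (78-1)×10
= 20 + 770
= 790

a_78 = 790


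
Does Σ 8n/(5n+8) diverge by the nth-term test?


lim(n→∞) 8n/(5n+8) = 8/5 = 8/5  (divide numerator and denominator by n)
lim aₙ = 8/5 ≠ 0 → series DIVERGES

Diverges (lim aₙ = 8/5 ≠ 0)


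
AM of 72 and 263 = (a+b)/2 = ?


AM = (72 + 263)/2 = 335/2 = 167.5

AM = 167.5


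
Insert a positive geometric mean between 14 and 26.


GM = √(14×26) = √364 = 19.0788

GM = 19.0788


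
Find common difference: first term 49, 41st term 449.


d = (aₙ - a₁)/(n-1)
= (449 - 49)/(41-1)
= 400/40 = 10

d = 10


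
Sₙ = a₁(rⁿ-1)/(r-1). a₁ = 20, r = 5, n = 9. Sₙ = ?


Sₙ = 20×(5^9 - 1)/(5 - 1)
= 20×(1953125 - 1)/4
= 20×1953124/4
= 9765620

S_9 = 9765620


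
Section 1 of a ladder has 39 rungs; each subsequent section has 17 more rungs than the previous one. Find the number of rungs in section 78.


aₙ = a₁ + (n-1)d
= 39 + (78-1)×17
= 39 + 1309
= 1348

a_78 = 1348


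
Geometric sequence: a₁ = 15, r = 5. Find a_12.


aₙ = a₁·r^(n-1)
= 15×5^11
= 15×48828125
= 732421875

a_12 = 732421875


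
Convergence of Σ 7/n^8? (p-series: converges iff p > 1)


p-series test: Σ c/n^p converges if p > 1, diverges if p ≤ 1 (constant c > 0 doesn't affect convergence).
p = 8
8 > 1 → CONVERGES

Converges (p = 8 > 1)


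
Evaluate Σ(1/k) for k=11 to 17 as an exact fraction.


Σₖ₌11^17 1/k = 1/11 + 1/12 + 1/13 + 1/14 + 1/15 + 1/16 + 1/17
= 695089/1361360
≈ 0.5106

Sum = 695089/1361360 ≈ 0.5106


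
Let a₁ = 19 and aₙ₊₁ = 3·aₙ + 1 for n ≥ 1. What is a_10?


Computing step by step:
a_1 = 19
a_2 = 58
a_3 = 175
a_4 = 526
a_5 = 1579
a_6 = 4738
a_7 = 14215
a_8 = 42646
a_9 = 127939
a_10 = 383818


a_10 = 383818


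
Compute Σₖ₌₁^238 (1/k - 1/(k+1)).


Telescoping: adjacent terms cancel.
= 1/1 - 1/239
= 1 - 1/239 = 238/239

Sum = 238/239


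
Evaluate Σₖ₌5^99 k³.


Σₖ₌5^99 k³ = [99·100/2]² − [4·5/2]²
= 24502500 − 100 = 24502400

Σk³ = 24502400


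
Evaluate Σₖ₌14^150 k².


Σₖ₌14^150 k² = Σₖ₌₁^150 k² − Σₖ₌₁^13 k²
= 150·151·301/6 − 13·14·27/6
= 1136275 − 819 = 1135456

Σk² = 1135456


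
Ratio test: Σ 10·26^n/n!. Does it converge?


aₙ = 10·26^n/n!
a_{n+1}/aₙ = 26^(n+1)/(n+1)! × n!/26^n  (constant 10 cancels)
= 26/(n+1)
L = lim(n→∞) 26/(n+1) = 0
L < 1 → series CONVERGES

Converges (ratio test: L = 0 < 1)


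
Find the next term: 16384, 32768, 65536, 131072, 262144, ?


Pattern: powers of 2: 2ⁿ
Terms: 16384, 32768, 65536, 131072, 262144
Next term = 524288

Next term = 524288


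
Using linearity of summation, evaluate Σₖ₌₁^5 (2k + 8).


Σ(2k+8) = 2·Σk + 8·n
= 2·15 + 8·5
= 30 + 40 = 70

Σ = 70


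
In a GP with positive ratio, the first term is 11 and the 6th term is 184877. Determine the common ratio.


r^(n-1) = aₙ/a₁
r^5 = 184877/11 = 16807
r = 16807^(1/5)
= 7

r = 7


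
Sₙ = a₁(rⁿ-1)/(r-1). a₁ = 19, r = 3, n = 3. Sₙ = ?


Sₙ = 19×(3^3 - 1)/(3 - 1)
= 19×(27 - 1)/2
= 19×26/2
= 247

S_3 = 247


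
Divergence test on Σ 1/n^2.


lim(n→∞) 1/n^2 = 0
lim aₙ = 0 → nth-term test is INCONCLUSIVE
(Need other tests; this is actually a convergent p-series with p=2 > 1)

Inconclusive (lim aₙ = 0; need another test)


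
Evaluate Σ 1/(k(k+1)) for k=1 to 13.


1/(k(k+1)) = 1/k - 1/(k+1) (partial fractions)
Telescoping: Σ = 1 - 1/14 = 13/14

Sum = 13/14


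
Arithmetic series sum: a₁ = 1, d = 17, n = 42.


aₙ = 1 + (42-1)×17 = 698
Sₙ = n(a₁+aₙ)/2 = 42×(1+698)/2
= 42×699/2 = 14679

S_42 = 14679


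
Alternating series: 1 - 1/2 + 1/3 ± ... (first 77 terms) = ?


S = 1 - 1/2 + 1/3 - 1/4 + 1/5 - 1/6 + 1/7 - 1/8 ± ...
= 0.6996
(Full series converges to +ln(2) ≈ +0.6931)

S_77 = 0.6996


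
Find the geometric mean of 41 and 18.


GM = √(41×18) = √738 = 27.1662

GM = 27.1662


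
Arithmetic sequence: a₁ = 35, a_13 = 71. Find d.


d = (aₙ - a₁)/(n-1)
= (71 - 35)/(13-1)
= 36/12 = 3

d = 3


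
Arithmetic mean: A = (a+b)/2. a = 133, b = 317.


AM = (133 + 317)/2 = 450/2 = 225

AM = 225


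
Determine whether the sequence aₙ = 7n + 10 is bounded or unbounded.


aₙ = 7n + 10 → as n→∞, aₙ→∞
No finite upper bound exists
The sequence is UNBOUNDED

Unbounded (aₙ → ∞ as n → ∞)


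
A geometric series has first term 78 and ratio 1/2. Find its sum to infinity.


S∞ = a₁/(1-r) = 78/(1 - 1/2)
= 78/(1/2)
= 156

S∞ = 156


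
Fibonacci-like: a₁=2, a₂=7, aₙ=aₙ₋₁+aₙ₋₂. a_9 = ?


Computing iteratively: 2, 7, 9, 16, 25, 41, 66, 107, 173
a_9 = 173

a_9 = 173


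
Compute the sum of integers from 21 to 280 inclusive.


Σₖ₌21^280 k = Σₖ₌₁^280 k − Σₖ₌₁^20 k
= 280·281/2 − 20·21/2
= 39340 − 210 = 39130

Σk = 39130


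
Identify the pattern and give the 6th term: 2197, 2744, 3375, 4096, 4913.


Pattern: perfect cubes: n³
Terms: 2197, 2744, 3375, 4096, 4913
Next term = 5832

Next term = 5832


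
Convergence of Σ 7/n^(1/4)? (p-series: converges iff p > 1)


p-series test: Σ c/n^p converges if p > 1, diverges if p ≤ 1 (constant c > 0 doesn't affect convergence).
p = 1/4
1/4 ≤ 1 → DIVERGES

Diverges (p = 1/4 ≤ 1)


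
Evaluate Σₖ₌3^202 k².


Σₖ₌3^202 k² = Σₖ₌₁^202 k² − Σₖ₌₁^2 k²
= 202·203·405/6 − 2·3·5/6
= 2767905 − 5 = 2767900

Σk² = 2767900


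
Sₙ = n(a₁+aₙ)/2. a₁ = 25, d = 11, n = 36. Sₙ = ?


aₙ = 25 + (36-1)×11 = 410
Sₙ = n(a₁+aₙ)/2 = 36×(25+410)/2
= 36×435/2 = 7830

S_36 = 7830


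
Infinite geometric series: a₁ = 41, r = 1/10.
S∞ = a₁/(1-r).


S∞ = a₁/(1-r) = 41/(1 - 1/10)
= 41/(9/10)
= 410/9

S∞ = 410/9


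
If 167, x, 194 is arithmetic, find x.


AM = (167 + 194)/2 = 361/2 = 180.5

AM = 180.5


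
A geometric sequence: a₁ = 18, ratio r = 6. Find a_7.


aₙ = a₁·r^(n-1)
= 18×6^6
= 18×46656
= 839808

a_7 = 839808


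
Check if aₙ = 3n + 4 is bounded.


aₙ = 3n + 4 → as n→∞, aₙ→∞
No finite upper bound exists
The sequence is UNBOUNDED

Unbounded (aₙ → ∞ as n → ∞)


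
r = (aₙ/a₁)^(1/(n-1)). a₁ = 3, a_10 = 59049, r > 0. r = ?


r^(n-1) = aₙ/a₁
r^9 = 59049/3 = 19683
r = 19683^(1/9)
= 3

r = 3


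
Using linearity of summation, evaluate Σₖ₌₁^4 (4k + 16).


Σ(4k+16) = 4·Σk + 16·n
= 4·10 + 16·4
= 40 + 64 = 104

Σ = 104


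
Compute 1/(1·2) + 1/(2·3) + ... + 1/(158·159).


1/(k(k+1)) = 1/k - 1/(k+1) (partial fractions)
Telescoping: Σ = 1 - 1/159 = 158/159

Sum = 158/159


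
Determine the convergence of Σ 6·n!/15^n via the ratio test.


aₙ = 6·n!/15^n
a_{n+1}/aₙ = (n+1)!/15^(n+1) × 15^n/n!  (constant 6 cancels)
= (n+1)/15
L = lim(n→∞) (n+1)/15 = ∞
L > 1 → series DIVERGES

Diverges (ratio test: L = ∞ > 1)


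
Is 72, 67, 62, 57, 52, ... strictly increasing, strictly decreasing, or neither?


Differences: -5, -5, -5, -5
All differences < 0 → strictly DECREASING

Monotonically decreasing


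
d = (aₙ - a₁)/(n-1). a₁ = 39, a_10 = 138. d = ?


d = (aₙ - a₁)/(n-1)
= (138 - 39)/(10-1)
= 99/9 = 11

d = 11


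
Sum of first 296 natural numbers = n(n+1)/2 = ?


n(n+1)/2 = 296×297/2 = 87912/2 = 43956

Σk = 43956


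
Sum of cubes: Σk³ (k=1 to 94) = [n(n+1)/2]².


n(n+1)/2 = 94×95/2 = 4465
Σk³ = 4465² = 19936225

Σk³ = 19936225


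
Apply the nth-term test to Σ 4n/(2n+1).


lim(n→∞) 4n/(2n+1) = 4/2 = 2  (divide numerator and denominator by n)
lim aₙ = 2 ≠ 0 → series DIVERGES

Diverges (lim aₙ = 2 ≠ 0)


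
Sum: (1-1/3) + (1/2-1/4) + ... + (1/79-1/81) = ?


Telescoping with gap 2: two head and two tail terms survive.
= (1 + 1/2) - (1/80 + 1/81)
= 3/2 - 1/80 - 1/81 = 9559/6480

Sum = 9559/6480


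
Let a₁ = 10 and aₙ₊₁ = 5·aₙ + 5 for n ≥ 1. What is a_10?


Computing step by step:
a_1 = 10
a_2 = 55
a_3 = 280
a_4 = 1405
a_5 = 7030
a_6 = 35155
a_7 = 175780
a_8 = 878905
a_9 = 4394530
a_10 = 21972655


a_10 = 21972655


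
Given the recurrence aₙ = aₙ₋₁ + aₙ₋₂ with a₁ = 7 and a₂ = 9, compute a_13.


Computing iteratively: 7, 9, 16, 25, 41, 66, 107, 173, 280, 453, 733, 1186, ...
a_13 = 1919

a_13 = 1919


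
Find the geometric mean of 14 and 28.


GM = √(14×28) = √392 = 19.799

GM = 19.799


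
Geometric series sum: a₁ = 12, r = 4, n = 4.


Sₙ = 12×(4^4 - 1)/(4 - 1)
= 12×(256 - 1)/3
= 12×255/3
= 1020

S_4 = 1020


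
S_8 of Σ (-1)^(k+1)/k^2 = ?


S = 1 - 1/4 + 1/9 - 1/16 + 1/25 - 1/36 + 1/49 - 1/64
= 0.8156
(Full series converges to +π²/12 ≈ +0.8225)

S_8 = 0.8156


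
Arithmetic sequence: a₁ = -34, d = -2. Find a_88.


aₙ = a₁ + (n-1)d
= -34 + (88-1)×-2
= -34 - 174
= -208

a_88 = -208


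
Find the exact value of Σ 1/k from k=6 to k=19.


Σₖ₌6^19 1/k = 1/6 + 1/7 + 1/8 + ... + 1/19
= 19622959/15519504
≈ 1.2644

Sum = 19622959/15519504 ≈ 1.2644


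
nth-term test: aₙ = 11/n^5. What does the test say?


lim(n→∞) 11/n^5 = 0
lim aₙ = 0 → nth-term test is INCONCLUSIVE
(Need other tests; this is actually a convergent p-series with p=5 > 1)

Inconclusive (lim aₙ = 0; need another test)


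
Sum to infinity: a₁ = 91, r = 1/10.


S∞ = a₁/(1-r) = 91/(1 - 1/10)
= 91/(9/10)
= 910/9

S∞ = 910/9


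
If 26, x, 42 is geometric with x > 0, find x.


GM = √(26×42) = √1092 = 33.0454

GM = 33.0454


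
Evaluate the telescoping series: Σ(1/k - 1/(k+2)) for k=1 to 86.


Telescoping with gap 2: two head and two tail terms survive.
= (1 + 1/2) - (1/87 + 1/88)
= 3/2 - 1/87 - 1/88 = 11309/7656

Sum = 11309/7656


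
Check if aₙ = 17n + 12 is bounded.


aₙ = 17n + 12 → as n→∞, aₙ→∞
No finite upper bound exists
The sequence is UNBOUNDED

Unbounded (aₙ → ∞ as n → ∞)


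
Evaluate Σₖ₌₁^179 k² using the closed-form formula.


n = 179
n(n+1)(2n+1)/6 = 179×180×359/6
= 11566980/6 = 1927830

Σk² = 1927830


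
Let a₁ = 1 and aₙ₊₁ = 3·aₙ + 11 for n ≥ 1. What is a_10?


Computing step by step:
a_1 = 1
a_2 = 14
a_3 = 53
a_4 = 170
a_5 = 521
a_6 = 1574
a_7 = 4733
a_8 = 14210
a_9 = 42641
a_10 = 127934


a_10 = 127934


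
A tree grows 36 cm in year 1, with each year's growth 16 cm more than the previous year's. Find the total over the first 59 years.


aₙ = 36 + (59-1)×16 = 964
Sₙ = n(a₁+aₙ)/2 = 59×(36+964)/2
= 59×1000/2 = 29500

S_59 = 29500


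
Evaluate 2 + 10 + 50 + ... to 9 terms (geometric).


Sₙ = 2×(5^9 - 1)/(5 - 1)
= 2×(1953125 - 1)/4
= 2×1953124/4
= 976562

S_9 = 976562


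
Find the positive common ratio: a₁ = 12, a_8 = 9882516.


r^(n-1) = aₙ/a₁
r^7 = 9882516/12 = 823543
r = 823543^(1/7)
= 7

r = 7


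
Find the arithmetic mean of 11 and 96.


AM = (11 + 96)/2 = 107/2 = 53.5

AM = 53.5


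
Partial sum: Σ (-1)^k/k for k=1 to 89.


S = -1 + 1/2 - 1/3 + 1/4 - 1/5 + 1/6 - 1/7 + 1/8 ± ...
= -0.6987
(Full series converges to -ln(2) ≈ -0.6931)

S_89 = -0.6987


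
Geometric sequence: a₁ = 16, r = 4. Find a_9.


aₙ = a₁·r^(n-1)
= 16×4^8
= 16×65536
= 1048576

a_9 = 1048576


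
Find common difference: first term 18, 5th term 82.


d = (aₙ - a₁)/(n-1)
= (82 - 18)/(5-1)
= 64/4 = 16

d = 16


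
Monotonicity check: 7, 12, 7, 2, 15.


Differences: 5, -5, -5, 13
Difference at position 1 is +5 (> 0) but position 2 is -5 (< 0) — sequence both rises and falls
→ NOT monotonic

Not monotonic


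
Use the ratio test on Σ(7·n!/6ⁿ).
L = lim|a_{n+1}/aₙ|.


aₙ = 7·n!/6^n
a_{n+1}/aₙ = (n+1)!/6^(n+1) × 6^n/n!  (constant 7 cancels)
= (n+1)/6
L = lim(n→∞) (n+1)/6 = ∞
L > 1 → series DIVERGES

Diverges (ratio test: L = ∞ > 1)


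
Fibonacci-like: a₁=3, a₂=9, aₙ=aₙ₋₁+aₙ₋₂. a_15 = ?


Computing iteratively: 3, 9, 12, 21, 33, 54, 87, 141, 228, 369, 597, 966, ...
a_15 = 4092

a_15 = 4092


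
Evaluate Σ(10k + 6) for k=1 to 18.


Σ(10k+6) = 10·Σk + 6·n
= 10·171 + 6·18
= 1710 + 108 = 1818

Σ = 1818


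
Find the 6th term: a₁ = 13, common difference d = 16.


aₙ = a₁ + (n-1)d
= 13 + (6-1)×16
= 13 + 80
= 93

a_6 = 93


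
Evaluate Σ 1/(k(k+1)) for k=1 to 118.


1/(k(k+1)) = 1/k - 1/(k+1) (partial fractions)
Telescoping: Σ = 1 - 1/119 = 118/119

Sum = 118/119


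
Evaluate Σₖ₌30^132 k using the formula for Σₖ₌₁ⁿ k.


Σₖ₌30^132 k = Σₖ₌₁^132 k − Σₖ₌₁^29 k
= 132·133/2 − 29·30/2
= 8778 − 435 = 8343

Σk = 8343


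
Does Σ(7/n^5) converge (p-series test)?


p-series test: Σ c/n^p converges if p > 1, diverges if p ≤ 1 (constant c > 0 doesn't affect convergence).
p = 5
5 > 1 → CONVERGES

Converges (p = 5 > 1)


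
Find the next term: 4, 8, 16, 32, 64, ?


Pattern: powers of 2: 2ⁿ
Terms: 4, 8, 16, 32, 64
Next term = 128

Next term = 128


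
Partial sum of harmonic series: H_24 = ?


H_24 = 1/1 + 1/2 + 1/3 + ... + 1/24
= 1347822955/356948592
≈ 3.776

H_24 = 1347822955/356948592 ≈ 3.776


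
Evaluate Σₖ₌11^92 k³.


Σₖ₌11^92 k³ = [92·93/2]² − [10·11/2]²
= 18301284 − 3025 = 18298259

Σk³ = 18298259


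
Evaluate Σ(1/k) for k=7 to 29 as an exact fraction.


Σₖ₌7^29 1/k = 1/7 + 1/8 + 1/9 + ... + 1/29
= 3520777082527/2329089562800
≈ 1.5117

Sum = 3520777082527/2329089562800 ≈ 1.5117


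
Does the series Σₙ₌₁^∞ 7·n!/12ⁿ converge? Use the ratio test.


aₙ = 7·n!/12^n
a_{n+1}/aₙ = (n+1)!/12^(n+1) × 12^n/n!  (constant 7 cancels)
= (n+1)/12
L = lim(n→∞) (n+1)/12 = ∞
L > 1 → series DIVERGES

Diverges (ratio test: L = ∞ > 1)


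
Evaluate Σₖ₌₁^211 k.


n(n+1)/2 = 211×212/2 = 44732/2 = 22366

Σk = 22366


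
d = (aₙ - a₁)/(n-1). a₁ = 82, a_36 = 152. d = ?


d = (aₙ - a₁)/(n-1)
= (152 - 82)/(36-1)
= 70/35 = 2

d = 2


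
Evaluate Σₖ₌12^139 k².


Σₖ₌12^139 k² = Σₖ₌₁^139 k² − Σₖ₌₁^11 k²
= 139·140·279/6 − 11·12·23/6
= 904890 − 506 = 904384

Σk² = 904384


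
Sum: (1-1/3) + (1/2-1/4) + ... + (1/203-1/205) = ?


Telescoping with gap 2: two head and two tail terms survive.
= (1 + 1/2) - (1/204 + 1/205)
= 3/2 - 1/204 - 1/205 = 62321/41820

Sum = 62321/41820


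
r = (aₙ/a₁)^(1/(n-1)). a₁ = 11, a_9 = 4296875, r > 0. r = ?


r^(n-1) = aₙ/a₁
r^8 = 4296875/11 = 390625
r = 390625^(1/8)
= ±5; taking r > 0 gives r = 5

r = 5


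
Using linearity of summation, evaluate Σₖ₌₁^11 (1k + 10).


Σ(1k+10) = 1·Σk + 10·n
= 1·66 + 10·11
= 66 + 110 = 176

Σ = 176


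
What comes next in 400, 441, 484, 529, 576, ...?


Pattern: perfect squares: n²
Terms: 400, 441, 484, 529, 576
Next term = 625

Next term = 625


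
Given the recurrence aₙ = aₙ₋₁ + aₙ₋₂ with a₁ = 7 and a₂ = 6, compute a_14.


Computing iteratively: 7, 6, 13, 19, 32, 51, 83, 134, 217, 351, 568, 919, ...
a_14 = 2406

a_14 = 2406


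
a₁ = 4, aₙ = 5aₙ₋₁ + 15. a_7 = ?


Computing step by step:
a_1 = 4
a_2 = 35
a_3 = 190
a_4 = 965
a_5 = 4840
a_6 = 24215
a_7 = 121090


a_7 = 121090


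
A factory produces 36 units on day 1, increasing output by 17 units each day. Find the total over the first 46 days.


aₙ = 36 + (46-1)×17 = 801
Sₙ = n(a₁+aₙ)/2 = 46×(36+801)/2
= 46×837/2 = 19251

S_46 = 19251


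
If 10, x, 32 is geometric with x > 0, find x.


GM = √(10×32) = √320 = 17.8885

GM = 17.8885


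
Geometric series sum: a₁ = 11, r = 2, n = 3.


Sₙ = 11×(2^3 - 1)/(2 - 1)
= 11×(8 - 1)/1
= 11×7/1
= 77

S_3 = 77


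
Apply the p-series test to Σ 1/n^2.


p-series test: Σ c/n^p converges if p > 1, diverges if p ≤ 1 (constant c > 0 doesn't affect convergence).
p = 2
2 > 1 → CONVERGES

Converges (p = 2 > 1)


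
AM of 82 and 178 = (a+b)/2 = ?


AM = (82 + 178)/2 = 260/2 = 130

AM = 130


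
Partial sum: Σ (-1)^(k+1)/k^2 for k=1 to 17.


S = 1 - 1/4 + 1/9 - 1/16 + 1/25 - 1/36 + 1/49 - 1/64 ± ...
= 0.8241
(Full series converges to +π²/12 ≈ +0.8225)

S_17 = 0.8241


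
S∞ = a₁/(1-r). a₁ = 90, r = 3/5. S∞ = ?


S∞ = a₁/(1-r) = 90/(1 - 3/5)
= 90/(2/5)
= 225

S∞ = 225


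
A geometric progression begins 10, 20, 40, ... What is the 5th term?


aₙ = a₁·r^(n-1)
= 10×2^4
= 10×16
= 160

a_5 = 160


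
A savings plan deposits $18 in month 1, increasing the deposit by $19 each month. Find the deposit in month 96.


aₙ = a₁ + (n-1)d
= 18 + (96-1)×19
= 18 + 1805
= 1823

a_96 = 1823


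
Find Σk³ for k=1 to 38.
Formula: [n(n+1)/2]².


n(n+1)/2 = 38×39/2 = 741
Σk³ = 741² = 549081

Σk³ = 549081


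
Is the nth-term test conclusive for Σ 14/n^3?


lim(n→∞) 14/n^3 = 0
lim aₙ = 0 → nth-term test is INCONCLUSIVE
(Need other tests; this is actually a convergent p-series with p=3 > 1)

Inconclusive (lim aₙ = 0; need another test)


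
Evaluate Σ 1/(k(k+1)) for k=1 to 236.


1/(k(k+1)) = 1/k - 1/(k+1) (partial fractions)
Telescoping: Σ = 1 - 1/237 = 236/237

Sum = 236/237


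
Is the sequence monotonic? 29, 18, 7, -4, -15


Differences: -11, -11, -11, -11
All differences < 0 → strictly DECREASING

Monotonically decreasing


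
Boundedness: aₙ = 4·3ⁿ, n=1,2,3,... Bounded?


aₙ = 4·3ⁿ → as n→∞, aₙ→∞ (since base 3 > 1)
No finite upper bound exists
The sequence is UNBOUNDED

Unbounded (aₙ → ∞ as n → ∞)


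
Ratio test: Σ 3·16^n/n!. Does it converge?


aₙ = 3·16^n/n!
a_{n+1}/aₙ = 16^(n+1)/(n+1)! × n!/16^n  (constant 3 cancels)
= 16/(n+1)
L = lim(n→∞) 16/(n+1) = 0
L < 1 → series CONVERGES

Converges (ratio test: L = 0 < 1)


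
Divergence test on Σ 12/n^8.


lim(n→∞) 12/n^8 = 0
lim aₙ = 0 → nth-term test is INCONCLUSIVE
(Need other tests; this is actually a convergent p-series with p=8 > 1)

Inconclusive (lim aₙ = 0; need another test)


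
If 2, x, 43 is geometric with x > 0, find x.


GM = √(2×43) = √86 = 9.2736

GM = 9.2736


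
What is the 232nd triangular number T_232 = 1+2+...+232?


n(n+1)/2 = 232×233/2 = 54056/2 = 27028

Σk = 27028


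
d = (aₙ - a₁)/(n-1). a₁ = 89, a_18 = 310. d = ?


d = (aₙ - a₁)/(n-1)
= (310 - 89)/(18-1)
= 221/17 = 13

d = 13


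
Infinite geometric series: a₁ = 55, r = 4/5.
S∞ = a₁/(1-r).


S∞ = a₁/(1-r) = 55/(1 - 4/5)
= 55/(1/5)
= 275

S∞ = 275


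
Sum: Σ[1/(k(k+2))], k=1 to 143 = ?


1/(k(k+2)) = (1/2)·(1/k - 1/(k+2)) (partial fractions)
Telescoping: Σ = (1/2)·(1 + 1/2 - 1/144 - 1/145) = 31031/41760

Sum = 31031/41760


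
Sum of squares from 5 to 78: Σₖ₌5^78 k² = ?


Σₖ₌5^78 k² = Σₖ₌₁^78 k² − Σₖ₌₁^4 k²
= 78·79·157/6 − 4·5·9/6
= 161239 − 30 = 161209

Σk² = 161209


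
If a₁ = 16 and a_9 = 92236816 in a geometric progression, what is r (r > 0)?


r^(n-1) = aₙ/a₁
r^8 = 92236816/16 = 5764801
r = 5764801^(1/8)
= ±7; taking r > 0 gives r = 7

r = 7


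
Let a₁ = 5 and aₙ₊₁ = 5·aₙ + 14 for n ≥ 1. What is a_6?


Computing step by step:
a_1 = 5
a_2 = 39
a_3 = 209
a_4 = 1059
a_5 = 5309
a_6 = 26559


a_6 = 26559


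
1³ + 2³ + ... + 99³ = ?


n(n+1)/2 = 99×100/2 = 4950
Σk³ = 4950² = 24502500

Σk³ = 24502500


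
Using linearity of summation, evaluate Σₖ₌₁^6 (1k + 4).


Σ(1k+4) = 1·Σk + 4·n
= 1·21 + 4·6
= 21 + 24 = 45

Σ = 45


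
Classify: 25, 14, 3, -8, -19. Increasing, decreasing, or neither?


Differences: -11, -11, -11, -11
All differences < 0 → strictly DECREASING

Monotonically decreasing


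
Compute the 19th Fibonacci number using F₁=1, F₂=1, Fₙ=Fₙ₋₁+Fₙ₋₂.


Fibonacci sequence: 1, 1, 2, 3, 5, 8, 13, 21, 34, 55, 89, ...
F(19) = 4181

F(19) = 4181


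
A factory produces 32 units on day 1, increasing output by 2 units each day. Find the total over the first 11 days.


aₙ = 32 + (11-1)×2 = 52
Sₙ = n(a₁+aₙ)/2 = 11×(32+52)/2
= 11×84/2 = 462

S_11 = 462


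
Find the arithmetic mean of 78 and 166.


AM = (78 + 166)/2 = 244/2 = 122

AM = 122


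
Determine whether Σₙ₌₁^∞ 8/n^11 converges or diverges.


p-series test: Σ c/n^p converges if p > 1, diverges if p ≤ 1 (constant c > 0 doesn't affect convergence).
p = 11
11 > 1 → CONVERGES

Converges (p = 11 > 1)


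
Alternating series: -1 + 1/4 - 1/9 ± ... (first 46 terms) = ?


S = -1 + 1/4 - 1/9 + 1/16 - 1/25 + 1/36 - 1/49 + 1/64 ± ...
= -0.8222
(Full series converges to -π²/12 ≈ -0.8225)

S_46 = -0.8222


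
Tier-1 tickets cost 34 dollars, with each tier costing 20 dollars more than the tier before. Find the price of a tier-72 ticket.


aₙ = a₁ + (n-1)d
= 34 + (72-1)×20
= 34 + 1420
= 1454

a_72 = 1454


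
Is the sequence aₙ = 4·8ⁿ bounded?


aₙ = 4·8ⁿ → as n→∞, aₙ→∞ (since base 8 > 1)
No finite upper bound exists
The sequence is UNBOUNDED

Unbounded (aₙ → ∞ as n → ∞)


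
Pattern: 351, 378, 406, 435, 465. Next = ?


Pattern: triangular numbers: n(n+1)/2
Terms: 351, 378, 406, 435, 465
Next term = 496

Next term = 496


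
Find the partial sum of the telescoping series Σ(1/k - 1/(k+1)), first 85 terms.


Telescoping: adjacent terms cancel.
= 1/1 - 1/86
= 1 - 1/86 = 85/86

Sum = 85/86


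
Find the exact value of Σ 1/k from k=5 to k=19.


Σₖ₌5^19 1/k = 1/5 + 1/6 + 1/7 + ... + 1/19
= 113634299/77597520
≈ 1.4644

Sum = 113634299/77597520 ≈ 1.4644


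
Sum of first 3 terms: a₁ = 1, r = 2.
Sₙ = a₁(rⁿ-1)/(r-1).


Sₙ = 1×(2^3 - 1)/(2 - 1)
= 1×(8 - 1)/1
= 1×7/1
= 7

S_3 = 7


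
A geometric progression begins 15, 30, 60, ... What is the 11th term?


aₙ = a₁·r^(n-1)
= 15×2^10
= 15×1024
= 15360

a_11 = 15360


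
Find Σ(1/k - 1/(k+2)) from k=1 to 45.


Telescoping with gap 2: two head and two tail terms survive.
= (1 + 1/2) - (1/46 + 1/47)
= 3/2 - 1/46 - 1/47 = 1575/1081

Sum = 1575/1081


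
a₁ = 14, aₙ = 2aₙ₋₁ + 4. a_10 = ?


Computing step by step:
a_1 = 14
a_2 = 32
a_3 = 68
a_4 = 140
a_5 = 284
a_6 = 572
a_7 = 1148
a_8 = 2300
a_9 = 4604
a_10 = 9212


a_10 = 9212


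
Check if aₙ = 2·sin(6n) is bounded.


For all n, -1 ≤ sin(6n) ≤ 1, so -2 ≤ 2·sin(6n) ≤ 2
Lower bound: -2, Upper bound: 2
The sequence IS bounded

Bounded (-2 ≤ aₙ ≤ 2)


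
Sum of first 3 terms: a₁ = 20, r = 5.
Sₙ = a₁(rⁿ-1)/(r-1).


Sₙ = 20×(5^3 - 1)/(5 - 1)
= 20×(125 - 1)/4
= 20×124/4
= 620

S_3 = 620


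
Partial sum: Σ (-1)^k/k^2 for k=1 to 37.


S = -1 + 1/4 - 1/9 + 1/16 - 1/25 + 1/36 - 1/49 + 1/64 ± ...
= -0.8228
(Full series converges to -π²/12 ≈ -0.8225)

S_37 = -0.8228


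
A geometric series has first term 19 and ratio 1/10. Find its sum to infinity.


S∞ = a₁/(1-r) = 19/(1 - 1/10)
= 19/(9/10)
= 190/9

S∞ = 190/9


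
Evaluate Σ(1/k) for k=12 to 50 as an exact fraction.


Σₖ₌12^50 1/k = 1/12 + 1/13 + 1/14 + ... + 1/50
= 4584503288084926883939/3099044504245996706400
≈ 1.4793

Sum = 4584503288084926883939/3099044504245996706400 ≈ 1.4793


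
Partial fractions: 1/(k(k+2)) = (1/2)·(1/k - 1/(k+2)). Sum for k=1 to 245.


1/(k(k+2)) = (1/2)·(1/k - 1/(k+2)) (partial fractions)
Telescoping: Σ = (1/2)·(1 + 1/2 - 1/246 - 1/247) = 45325/60762

Sum = 45325/60762


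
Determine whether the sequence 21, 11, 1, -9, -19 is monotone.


Differences: -10, -10, -10, -10
All differences < 0 → strictly DECREASING

Monotonically decreasing


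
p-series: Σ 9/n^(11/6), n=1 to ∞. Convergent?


p-series test: Σ c/n^p converges if p > 1, diverges if p ≤ 1 (constant c > 0 doesn't affect convergence).
p = 11/6
11/6 > 1 → CONVERGES

Converges (p = 11/6 > 1)


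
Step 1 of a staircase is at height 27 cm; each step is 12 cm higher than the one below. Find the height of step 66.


aₙ = a₁ + (n-1)d
= 27 + (66-1)×12
= 27 + 780
= 807

a_66 = 807


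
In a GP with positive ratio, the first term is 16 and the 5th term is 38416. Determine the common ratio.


r^(n-1) = aₙ/a₁
r^4 = 38416/16 = 2401
r = 2401^(1/4)
= ±7; taking r > 0 gives r = 7

r = 7


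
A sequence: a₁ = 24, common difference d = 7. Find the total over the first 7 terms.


aₙ = 24 + (7-1)×7 = 66
Sₙ = n(a₁+aₙ)/2 = 7×(24+66)/2
= 7×90/2 = 315

S_7 = 315


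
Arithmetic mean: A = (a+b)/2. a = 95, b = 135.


AM = (95 + 135)/2 = 230/2 = 115

AM = 115


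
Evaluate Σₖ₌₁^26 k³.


n(n+1)/2 = 26×27/2 = 351
Σk³ = 351² = 123201

Σk³ = 123201


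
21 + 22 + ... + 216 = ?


Σₖ₌21^216 k = Σₖ₌₁^216 k − Σₖ₌₁^20 k
= 216·217/2 − 20·21/2
= 23436 − 210 = 23226

Σk = 23226


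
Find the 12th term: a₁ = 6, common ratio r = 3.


aₙ = a₁·r^(n-1)
= 6×3^11
= 6×177147
= 1062882

a_12 = 1062882


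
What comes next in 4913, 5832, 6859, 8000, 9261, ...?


Pattern: perfect cubes: n³
Terms: 4913, 5832, 6859, 8000, 9261
Next term = 10648

Next term = 10648


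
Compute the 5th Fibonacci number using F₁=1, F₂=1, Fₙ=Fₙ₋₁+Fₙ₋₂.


Fibonacci sequence: 1, 1, 2, 3, 5
F(5) = 5

F(5) = 5


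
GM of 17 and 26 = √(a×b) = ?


GM = √(17×26) = √442 = 21.0238

GM = 21.0238


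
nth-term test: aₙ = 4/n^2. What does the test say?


lim(n→∞) 4/n^2 = 0
lim aₙ = 0 → nth-term test is INCONCLUSIVE
(Need other tests; this is actually a convergent p-series with p=2 > 1)

Inconclusive (lim aₙ = 0; need another test)


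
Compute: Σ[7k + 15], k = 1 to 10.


Σ(7k+15) = 7·Σk + 15·n
= 7·55 + 15·10
= 385 + 150 = 535

Σ = 535


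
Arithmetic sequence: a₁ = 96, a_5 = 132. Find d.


d = (aₙ - a₁)/(n-1)
= (132 - 96)/(5-1)
= 36/4 = 9

d = 9


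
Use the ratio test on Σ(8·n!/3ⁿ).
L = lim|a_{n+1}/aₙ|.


aₙ = 8·n!/3^n
a_{n+1}/aₙ = (n+1)!/3^(n+1) × 3^n/n!  (constant 8 cancels)
= (n+1)/3
L = lim(n→∞) (n+1)/3 = ∞
L > 1 → series DIVERGES

Diverges (ratio test: L = ∞ > 1)


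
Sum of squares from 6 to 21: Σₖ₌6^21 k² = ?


Σₖ₌6^21 k² = Σₖ₌₁^21 k² − Σₖ₌₁^5 k²
= 21·22·43/6 − 5·6·11/6
= 3311 − 55 = 3256

Σk² = 3256


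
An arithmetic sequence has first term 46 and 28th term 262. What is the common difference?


d = (aₙ - a₁)/(n-1)
= (262 - 46)/(28-1)
= 216/27 = 8

d = 8


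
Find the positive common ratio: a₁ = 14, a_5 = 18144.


r^(n-1) = aₙ/a₁
r^4 = 18144/14 = 1296
r = 1296^(1/4)
= ±6; taking r > 0 gives r = 6

r = 6


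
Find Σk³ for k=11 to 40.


Σₖ₌11^40 k³ = [40·41/2]² − [10·11/2]²
= 672400 − 3025 = 669375

Σk³ = 669375


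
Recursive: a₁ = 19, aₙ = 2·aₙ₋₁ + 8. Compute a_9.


Computing step by step:
a_1 = 19
a_2 = 46
a_3 = 100
a_4 = 208
a_5 = 424
a_6 = 856
a_7 = 1720
a_8 = 3448
a_9 = 6904


a_9 = 6904


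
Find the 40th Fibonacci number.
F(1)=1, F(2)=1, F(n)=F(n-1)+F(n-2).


Fibonacci sequence: 1, 1, 2, 3, 5, 8, 13, 21, 34, 55, 89, ...
F(40) = 102334155

F(40) = 102334155


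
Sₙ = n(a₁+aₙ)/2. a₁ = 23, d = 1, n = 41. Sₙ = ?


aₙ = 23 + (41-1)×1 = 63
Sₙ = n(a₁+aₙ)/2 = 41×(23+63)/2
= 41×86/2 = 1763

S_41 = 1763


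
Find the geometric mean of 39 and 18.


GM = √(39×18) = √702 = 26.4953

GM = 26.4953


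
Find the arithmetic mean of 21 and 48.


AM = (21 + 48)/2 = 69/2 = 34.5

AM = 34.5


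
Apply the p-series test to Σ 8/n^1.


p-series test: Σ c/n^p converges if p > 1, diverges if p ≤ 1 (constant c > 0 doesn't affect convergence).
p = 1
1 ≤ 1 → DIVERGES

Diverges (p = 1 ≤ 1)


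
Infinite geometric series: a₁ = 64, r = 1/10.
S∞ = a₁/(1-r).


S∞ = a₁/(1-r) = 64/(1 - 1/10)
= 64/(9/10)
= 640/9

S∞ = 640/9


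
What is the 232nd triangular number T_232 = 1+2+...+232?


n(n+1)/2 = 232×233/2 = 54056/2 = 27028

Σk = 27028


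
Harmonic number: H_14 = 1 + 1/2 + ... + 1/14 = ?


H_14 = 1/1 + 1/2 + 1/3 + ... + 1/14
= 1171733/360360
≈ 3.2516

H_14 = 1171733/360360 ≈ 3.2516


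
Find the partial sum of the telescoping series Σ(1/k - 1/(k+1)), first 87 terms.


Telescoping: adjacent terms cancel.
= 1/1 - 1/88
= 1 - 1/88 = 87/88

Sum = 87/88


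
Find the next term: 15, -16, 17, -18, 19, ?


Pattern: alternating sign, magnitude arithmetic (d=1)
Terms: 15, -16, 17, -18, 19
Next term = -20

Next term = -20


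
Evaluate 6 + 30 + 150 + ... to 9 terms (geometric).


Sₙ = 6×(5^9 - 1)/(5 - 1)
= 6×(1953125 - 1)/4
= 6×1953124/4
= 2929686

S_9 = 2929686


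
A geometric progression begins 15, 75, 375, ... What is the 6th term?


aₙ = a₁·r^(n-1)
= 15×5^5
= 15×3125
= 46875

a_6 = 46875


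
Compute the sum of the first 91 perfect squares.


n = 91
n(n+1)(2n+1)/6 = 91×92×183/6
= 1532076/6 = 255346

Σk² = 255346


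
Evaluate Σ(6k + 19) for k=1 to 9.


Σ(6k+19) = 6·Σk + 19·n
= 6·45 + 19·9
= 270 + 171 = 441

Σ = 441


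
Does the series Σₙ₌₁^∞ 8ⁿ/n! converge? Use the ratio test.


aₙ = 8^n/n!
a_{n+1}/aₙ = 8^(n+1)/(n+1)! × n!/8^n
= 8/(n+1)
L = lim(n→∞) 8/(n+1) = 0
L < 1 → series CONVERGES

Converges (ratio test: L = 0 < 1)


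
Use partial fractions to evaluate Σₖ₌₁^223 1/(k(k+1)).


1/(k(k+1)) = 1/k - 1/(k+1) (partial fractions)
Telescoping: Σ = 1 - 1/224 = 223/224

Sum = 223/224


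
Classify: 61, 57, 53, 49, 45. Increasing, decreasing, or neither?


Differences: -4, -4, -4, -4
All differences < 0 → strictly DECREASING

Monotonically decreasing


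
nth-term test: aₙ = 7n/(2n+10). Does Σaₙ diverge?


lim(n→∞) 7n/(2n+10) = 7/2 = 7/2  (divide numerator and denominator by n)
lim aₙ = 7/2 ≠ 0 → series DIVERGES

Diverges (lim aₙ = 7/2 ≠ 0)


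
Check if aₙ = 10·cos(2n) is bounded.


For all n, -1 ≤ cos(2n) ≤ 1, so -10 ≤ 10·cos(2n) ≤ 10
Lower bound: -10, Upper bound: 10
The sequence IS bounded

Bounded (-10 ≤ aₙ ≤ 10)


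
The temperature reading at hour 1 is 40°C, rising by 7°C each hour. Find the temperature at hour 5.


aₙ = a₁ + (n-1)d
= 40 + (5-1)×7
= 40 + 28
= 68

a_5 = 68


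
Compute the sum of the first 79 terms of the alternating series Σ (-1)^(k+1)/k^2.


S = 1 - 1/4 + 1/9 - 1/16 + 1/25 - 1/36 + 1/49 - 1/64 ± ...
= 0.8225
(Full series converges to +π²/12 ≈ +0.8225)

S_79 = 0.8225


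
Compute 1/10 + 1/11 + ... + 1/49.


Σₖ₌10^49 1/k = 1/10 + 1/11 + 1/12 + ... + 1/49
= 5114158166992424502851/3099044504245996706400
≈ 1.6502

Sum = 5114158166992424502851/3099044504245996706400 ≈ 1.6502


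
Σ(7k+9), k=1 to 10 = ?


Σ(7k+9) = 7·Σk + 9·n
= 7·55 + 9·10
= 385 + 90 = 475

Σ = 475


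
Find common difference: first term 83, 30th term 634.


d = (aₙ - a₁)/(n-1)
= (634 - 83)/(30-1)
= 551/29 = 19

d = 19


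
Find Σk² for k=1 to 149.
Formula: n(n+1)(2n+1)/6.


n = 149
n(n+1)(2n+1)/6 = 149×150×299/6
= 6682650/6 = 1113775

Σk² = 1113775


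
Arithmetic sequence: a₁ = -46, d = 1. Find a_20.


aₙ = a₁ + (n-1)d
= -46 + (20-1)×1
= -46 + 19
= -27

a_20 = -27


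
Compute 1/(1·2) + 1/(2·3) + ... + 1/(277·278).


1/(k(k+1)) = 1/k - 1/(k+1) (partial fractions)
Telescoping: Σ = 1 - 1/278 = 277/278

Sum = 277/278


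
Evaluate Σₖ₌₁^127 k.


n(n+1)/2 = 127×128/2 = 16256/2 = 8128

Σk = 8128


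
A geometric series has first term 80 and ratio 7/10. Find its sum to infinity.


S∞ = a₁/(1-r) = 80/(1 - 7/10)
= 80/(3/10)
= 800/3

S∞ = 800/3


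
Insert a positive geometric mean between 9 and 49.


GM = √(9×49) = √441 = 21

GM = 21


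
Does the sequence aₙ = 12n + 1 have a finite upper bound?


aₙ = 12n + 1 → as n→∞, aₙ→∞
No finite upper bound exists
The sequence is UNBOUNDED

Unbounded (aₙ → ∞ as n → ∞)


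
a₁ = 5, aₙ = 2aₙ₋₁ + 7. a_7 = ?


Computing step by step:
a_1 = 5
a_2 = 17
a_3 = 41
a_4 = 89
a_5 = 185
a_6 = 377
a_7 = 761


a_7 = 761


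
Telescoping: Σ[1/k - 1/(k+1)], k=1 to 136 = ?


Telescoping: adjacent terms cancel.
= 1/1 - 1/137
= 1 - 1/137 = 136/137

Sum = 136/137


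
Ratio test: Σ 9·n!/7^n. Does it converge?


aₙ = 9·n!/7^n
a_{n+1}/aₙ = (n+1)!/7^(n+1) × 7^n/n!  (constant 9 cancels)
= (n+1)/7
L = lim(n→∞) (n+1)/7 = ∞
L > 1 → series DIVERGES

Diverges (ratio test: L = ∞ > 1)


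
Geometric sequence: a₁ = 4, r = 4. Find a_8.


aₙ = a₁·r^(n-1)
= 4×4^7
= 4×16384
= 65536

a_8 = 65536


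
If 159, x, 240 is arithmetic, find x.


AM = (159 + 240)/2 = 399/2 = 199.5

AM = 199.5


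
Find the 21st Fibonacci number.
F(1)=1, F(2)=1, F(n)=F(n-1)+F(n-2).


Fibonacci sequence: 1, 1, 2, 3, 5, 8, 13, 21, 34, 55, 89, ...
F(21) = 10946

F(21) = 10946


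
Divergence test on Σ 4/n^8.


lim(n→∞) 4/n^8 = 0
lim aₙ = 0 → nth-term test is INCONCLUSIVE
(Need other tests; this is actually a convergent p-series with p=8 > 1)

Inconclusive (lim aₙ = 0; need another test)


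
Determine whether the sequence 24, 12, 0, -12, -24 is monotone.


Differences: -12, -12, -12, -12
All differences < 0 → strictly DECREASING

Monotonically decreasing


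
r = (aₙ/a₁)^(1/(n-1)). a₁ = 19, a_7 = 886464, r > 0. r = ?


r^(n-1) = aₙ/a₁
r^6 = 886464/19 = 46656
r = 46656^(1/6)
= ±6; taking r > 0 gives r = 6

r = 6


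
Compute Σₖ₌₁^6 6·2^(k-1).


Sₙ = 6×(2^6 - 1)/(2 - 1)
= 6×(64 - 1)/1
= 6×63/1
= 378

S_6 = 378


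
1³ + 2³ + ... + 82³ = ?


n(n+1)/2 = 82×83/2 = 3403
Σk³ = 3403² = 11580409

Σk³ = 11580409


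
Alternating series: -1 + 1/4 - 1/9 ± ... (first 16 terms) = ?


S = -1 + 1/4 - 1/9 + 1/16 - 1/25 + 1/36 - 1/49 + 1/64 ± ...
= -0.8206
(Full series converges to -π²/12 ≈ -0.8225)

S_16 = -0.8206


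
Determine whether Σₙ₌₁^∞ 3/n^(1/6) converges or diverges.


p-series test: Σ c/n^p converges if p > 1, diverges if p ≤ 1 (constant c > 0 doesn't affect convergence).
p = 1/6
1/6 ≤ 1 → DIVERGES

Diverges (p = 1/6 ≤ 1)


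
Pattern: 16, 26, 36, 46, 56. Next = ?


Pattern: arithmetic (d=10)
Terms: 16, 26, 36, 46, 56
Next term = 66

Next term = 66


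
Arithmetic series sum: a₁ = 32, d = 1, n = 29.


aₙ = 32 + (29-1)×1 = 60
Sₙ = n(a₁+aₙ)/2 = 29×(32+60)/2
= 29×92/2 = 1334

S_29 = 1334


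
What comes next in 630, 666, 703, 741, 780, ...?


Pattern: triangular numbers: n(n+1)/2
Terms: 630, 666, 703, 741, 780
Next term = 820

Next term = 820


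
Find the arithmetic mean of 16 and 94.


AM = (16 + 94)/2 = 110/2 = 55

AM = 55


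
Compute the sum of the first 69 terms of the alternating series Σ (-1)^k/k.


S = -1 + 1/2 - 1/3 + 1/4 - 1/5 + 1/6 - 1/7 + 1/8 ± ...
= -0.7003
(Full series converges to -ln(2) ≈ -0.6931)

S_69 = -0.7003


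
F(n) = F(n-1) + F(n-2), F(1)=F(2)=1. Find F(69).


Fibonacci sequence: 1, 1, 2, 3, 5, 8, 13, 21, 34, 55, 89, ...
F(69) = 117669030460994

F(69) = 117669030460994
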